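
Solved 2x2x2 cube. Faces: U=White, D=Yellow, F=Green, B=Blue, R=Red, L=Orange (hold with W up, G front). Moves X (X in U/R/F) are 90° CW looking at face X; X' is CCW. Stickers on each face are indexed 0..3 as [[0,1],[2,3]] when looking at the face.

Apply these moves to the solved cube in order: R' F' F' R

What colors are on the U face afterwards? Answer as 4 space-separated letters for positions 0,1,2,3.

Answer: W G G G

Derivation:
After move 1 (R'): R=RRRR U=WBWB F=GWGW D=YGYG B=YBYB
After move 2 (F'): F=WWGG U=WBRR R=GRYR D=OOYG L=OBOW
After move 3 (F'): F=WGWG U=WBGY R=OROR D=BWYG L=OROR
After move 4 (R): R=OORR U=WGGG F=WWWG D=BYYY B=YBBB
Query: U face = WGGG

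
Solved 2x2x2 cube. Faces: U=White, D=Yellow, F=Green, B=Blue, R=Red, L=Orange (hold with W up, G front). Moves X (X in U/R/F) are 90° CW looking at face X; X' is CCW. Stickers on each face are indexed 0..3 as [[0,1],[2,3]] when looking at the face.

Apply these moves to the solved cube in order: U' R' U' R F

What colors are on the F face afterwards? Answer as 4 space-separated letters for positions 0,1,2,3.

After move 1 (U'): U=WWWW F=OOGG R=GGRR B=RRBB L=BBOO
After move 2 (R'): R=GRGR U=WBWR F=OWGW D=YOYG B=YRYB
After move 3 (U'): U=BRWW F=BBGW R=OWGR B=GRYB L=YROO
After move 4 (R): R=GORW U=BBWW F=BOGG D=YYYG B=WRRB
After move 5 (F): F=GBGO U=BBOR R=WOWW D=RGYG L=YYOY
Query: F face = GBGO

Answer: G B G O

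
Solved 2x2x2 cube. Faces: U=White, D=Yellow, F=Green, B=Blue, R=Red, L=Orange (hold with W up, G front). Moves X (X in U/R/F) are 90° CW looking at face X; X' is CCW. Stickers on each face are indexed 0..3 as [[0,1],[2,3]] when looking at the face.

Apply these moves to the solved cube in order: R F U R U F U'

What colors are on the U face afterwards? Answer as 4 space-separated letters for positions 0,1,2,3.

After move 1 (R): R=RRRR U=WGWG F=GYGY D=YBYB B=WBWB
After move 2 (F): F=GGYY U=WGOO R=WRGR D=RRYB L=OYOB
After move 3 (U): U=OWOG F=WRYY R=WBGR B=OYWB L=GGOB
After move 4 (R): R=GWRB U=OROY F=WRYB D=RWYO B=GYWB
After move 5 (U): U=OOYR F=GWYB R=GYRB B=GGWB L=WROB
After move 6 (F): F=YGBW U=OOBR R=YYRB D=RGYO L=WROW
After move 7 (U'): U=OROB F=WRBW R=YGRB B=YYWB L=GGOW
Query: U face = OROB

Answer: O R O B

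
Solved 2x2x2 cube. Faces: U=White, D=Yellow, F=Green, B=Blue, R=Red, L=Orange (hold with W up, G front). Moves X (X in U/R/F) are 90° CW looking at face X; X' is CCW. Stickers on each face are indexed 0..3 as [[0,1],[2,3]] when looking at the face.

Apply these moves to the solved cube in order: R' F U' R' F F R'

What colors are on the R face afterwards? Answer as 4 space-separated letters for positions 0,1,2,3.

After move 1 (R'): R=RRRR U=WBWB F=GWGW D=YGYG B=YBYB
After move 2 (F): F=GGWW U=WBOO R=WRBR D=RRYG L=OYOG
After move 3 (U'): U=BOWO F=OYWW R=GGBR B=WRYB L=YBOG
After move 4 (R'): R=GRGB U=BYWW F=OOWO D=RYYW B=GRRB
After move 5 (F): F=WOOO U=BYGB R=WRWB D=GGYW L=YROY
After move 6 (F): F=OWOO U=BYYR R=GRBB D=WWYW L=YGOG
After move 7 (R'): R=RBGB U=BRYG F=OYOR D=WWYO B=WRWB
Query: R face = RBGB

Answer: R B G B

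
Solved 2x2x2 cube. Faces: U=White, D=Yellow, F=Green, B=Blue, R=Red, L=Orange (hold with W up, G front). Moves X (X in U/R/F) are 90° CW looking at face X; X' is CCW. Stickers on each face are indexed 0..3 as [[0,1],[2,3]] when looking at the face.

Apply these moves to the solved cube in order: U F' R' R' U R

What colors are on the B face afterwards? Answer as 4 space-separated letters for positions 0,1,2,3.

Answer: O W W B

Derivation:
After move 1 (U): U=WWWW F=RRGG R=BBRR B=OOBB L=GGOO
After move 2 (F'): F=RGRG U=WWBR R=YBYR D=GOYY L=GWOW
After move 3 (R'): R=BRYY U=WBBO F=RWRR D=GGYG B=YOOB
After move 4 (R'): R=RYBY U=WOBY F=RBRO D=GWYR B=GOGB
After move 5 (U): U=BWYO F=RYRO R=GOBY B=GWGB L=RBOW
After move 6 (R): R=BGYO U=BYYO F=RWRR D=GGYG B=OWWB
Query: B face = OWWB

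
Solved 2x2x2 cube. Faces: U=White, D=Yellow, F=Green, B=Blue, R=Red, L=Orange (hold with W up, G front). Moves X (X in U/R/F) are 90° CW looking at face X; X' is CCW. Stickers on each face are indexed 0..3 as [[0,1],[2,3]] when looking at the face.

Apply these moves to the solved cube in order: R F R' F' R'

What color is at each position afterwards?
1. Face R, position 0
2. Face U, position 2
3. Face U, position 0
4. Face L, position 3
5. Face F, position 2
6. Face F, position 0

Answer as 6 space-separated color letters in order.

Answer: R R W O G G

Derivation:
After move 1 (R): R=RRRR U=WGWG F=GYGY D=YBYB B=WBWB
After move 2 (F): F=GGYY U=WGOO R=WRGR D=RRYB L=OYOB
After move 3 (R'): R=RRWG U=WWOW F=GGYO D=RGYY B=BBRB
After move 4 (F'): F=GOGY U=WWRW R=GRRG D=YBYY L=OWOO
After move 5 (R'): R=RGGR U=WRRB F=GWGW D=YOYY B=YBBB
Query 1: R[0] = R
Query 2: U[2] = R
Query 3: U[0] = W
Query 4: L[3] = O
Query 5: F[2] = G
Query 6: F[0] = G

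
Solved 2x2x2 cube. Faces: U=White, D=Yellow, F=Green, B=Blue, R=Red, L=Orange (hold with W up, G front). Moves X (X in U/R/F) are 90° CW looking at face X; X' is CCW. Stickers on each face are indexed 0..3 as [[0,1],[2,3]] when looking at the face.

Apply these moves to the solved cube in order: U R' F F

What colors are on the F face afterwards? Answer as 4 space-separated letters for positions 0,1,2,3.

Answer: W G W R

Derivation:
After move 1 (U): U=WWWW F=RRGG R=BBRR B=OOBB L=GGOO
After move 2 (R'): R=BRBR U=WBWO F=RWGW D=YRYG B=YOYB
After move 3 (F): F=GRWW U=WBOG R=WROR D=BBYG L=GYOR
After move 4 (F): F=WGWR U=WBRY R=ORGR D=OWYG L=GBOB
Query: F face = WGWR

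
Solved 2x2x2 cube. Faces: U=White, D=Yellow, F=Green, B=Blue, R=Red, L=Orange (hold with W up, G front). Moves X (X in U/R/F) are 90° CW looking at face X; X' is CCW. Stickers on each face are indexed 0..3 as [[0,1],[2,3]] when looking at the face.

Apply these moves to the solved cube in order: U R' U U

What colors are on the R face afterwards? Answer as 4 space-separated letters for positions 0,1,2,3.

Answer: G G B R

Derivation:
After move 1 (U): U=WWWW F=RRGG R=BBRR B=OOBB L=GGOO
After move 2 (R'): R=BRBR U=WBWO F=RWGW D=YRYG B=YOYB
After move 3 (U): U=WWOB F=BRGW R=YOBR B=GGYB L=RWOO
After move 4 (U): U=OWBW F=YOGW R=GGBR B=RWYB L=BROO
Query: R face = GGBR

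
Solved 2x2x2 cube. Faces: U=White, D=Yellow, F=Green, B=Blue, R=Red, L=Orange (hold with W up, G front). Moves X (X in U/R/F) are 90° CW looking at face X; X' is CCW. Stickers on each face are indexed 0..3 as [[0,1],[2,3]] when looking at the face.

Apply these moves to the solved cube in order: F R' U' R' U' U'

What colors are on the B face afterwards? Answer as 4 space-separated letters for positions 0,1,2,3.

Answer: O B G B

Derivation:
After move 1 (F): F=GGGG U=WWOO R=WRWR D=RRYY L=OYOY
After move 2 (R'): R=RRWW U=WBOB F=GWGO D=RGYG B=YBRB
After move 3 (U'): U=BBWO F=OYGO R=GWWW B=RRRB L=YBOY
After move 4 (R'): R=WWGW U=BRWR F=OBGO D=RYYO B=GRGB
After move 5 (U'): U=RRBW F=YBGO R=OBGW B=WWGB L=GROY
After move 6 (U'): U=RWRB F=GRGO R=YBGW B=OBGB L=WWOY
Query: B face = OBGB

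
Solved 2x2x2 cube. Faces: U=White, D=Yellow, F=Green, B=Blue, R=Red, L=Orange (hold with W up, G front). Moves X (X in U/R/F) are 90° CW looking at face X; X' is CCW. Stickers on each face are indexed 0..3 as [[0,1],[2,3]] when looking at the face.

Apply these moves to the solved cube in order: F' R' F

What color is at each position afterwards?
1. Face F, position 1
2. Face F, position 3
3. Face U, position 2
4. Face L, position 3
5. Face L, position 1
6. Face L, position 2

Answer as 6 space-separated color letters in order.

After move 1 (F'): F=GGGG U=WWRR R=YRYR D=OOYY L=OWOW
After move 2 (R'): R=RRYY U=WBRB F=GWGR D=OGYG B=YBOB
After move 3 (F): F=GGRW U=WBWW R=RRBY D=YRYG L=OOOG
Query 1: F[1] = G
Query 2: F[3] = W
Query 3: U[2] = W
Query 4: L[3] = G
Query 5: L[1] = O
Query 6: L[2] = O

Answer: G W W G O O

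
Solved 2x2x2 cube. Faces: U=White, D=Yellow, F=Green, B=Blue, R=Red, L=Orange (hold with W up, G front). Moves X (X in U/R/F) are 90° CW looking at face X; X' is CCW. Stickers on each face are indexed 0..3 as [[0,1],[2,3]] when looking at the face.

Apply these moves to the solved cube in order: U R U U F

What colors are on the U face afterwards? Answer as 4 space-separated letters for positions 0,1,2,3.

Answer: G W O B

Derivation:
After move 1 (U): U=WWWW F=RRGG R=BBRR B=OOBB L=GGOO
After move 2 (R): R=RBRB U=WRWG F=RYGY D=YBYO B=WOWB
After move 3 (U): U=WWGR F=RBGY R=WORB B=GGWB L=RYOO
After move 4 (U): U=GWRW F=WOGY R=GGRB B=RYWB L=RBOO
After move 5 (F): F=GWYO U=GWOB R=RGWB D=RGYO L=RYOB
Query: U face = GWOB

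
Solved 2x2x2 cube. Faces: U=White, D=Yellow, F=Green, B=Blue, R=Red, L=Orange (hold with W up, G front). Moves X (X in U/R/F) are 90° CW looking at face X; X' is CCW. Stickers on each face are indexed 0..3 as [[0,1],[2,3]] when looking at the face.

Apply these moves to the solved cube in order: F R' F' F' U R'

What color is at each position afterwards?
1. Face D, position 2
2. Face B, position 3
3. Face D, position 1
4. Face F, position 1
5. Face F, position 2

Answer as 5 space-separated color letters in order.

After move 1 (F): F=GGGG U=WWOO R=WRWR D=RRYY L=OYOY
After move 2 (R'): R=RRWW U=WBOB F=GWGO D=RGYG B=YBRB
After move 3 (F'): F=WOGG U=WBRW R=GRRW D=YYYG L=OBOO
After move 4 (F'): F=OGWG U=WBGR R=YRYW D=BOYG L=OWOR
After move 5 (U): U=GWRB F=YRWG R=YBYW B=OWRB L=OGOR
After move 6 (R'): R=BWYY U=GRRO F=YWWB D=BRYG B=GWOB
Query 1: D[2] = Y
Query 2: B[3] = B
Query 3: D[1] = R
Query 4: F[1] = W
Query 5: F[2] = W

Answer: Y B R W W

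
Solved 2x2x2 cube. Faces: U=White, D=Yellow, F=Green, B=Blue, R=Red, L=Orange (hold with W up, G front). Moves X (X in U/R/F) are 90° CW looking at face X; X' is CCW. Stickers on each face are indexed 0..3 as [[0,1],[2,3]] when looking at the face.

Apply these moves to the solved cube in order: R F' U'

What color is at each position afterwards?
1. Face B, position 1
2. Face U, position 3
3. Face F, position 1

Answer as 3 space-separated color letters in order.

After move 1 (R): R=RRRR U=WGWG F=GYGY D=YBYB B=WBWB
After move 2 (F'): F=YYGG U=WGRR R=BRYR D=OOYB L=OGOW
After move 3 (U'): U=GRWR F=OGGG R=YYYR B=BRWB L=WBOW
Query 1: B[1] = R
Query 2: U[3] = R
Query 3: F[1] = G

Answer: R R G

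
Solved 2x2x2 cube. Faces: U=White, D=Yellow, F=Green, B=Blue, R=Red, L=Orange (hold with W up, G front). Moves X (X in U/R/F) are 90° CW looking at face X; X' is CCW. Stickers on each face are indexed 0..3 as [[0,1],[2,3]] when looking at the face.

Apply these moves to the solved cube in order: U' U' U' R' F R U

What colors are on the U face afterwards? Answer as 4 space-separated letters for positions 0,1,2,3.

After move 1 (U'): U=WWWW F=OOGG R=GGRR B=RRBB L=BBOO
After move 2 (U'): U=WWWW F=BBGG R=OORR B=GGBB L=RROO
After move 3 (U'): U=WWWW F=RRGG R=BBRR B=OOBB L=GGOO
After move 4 (R'): R=BRBR U=WBWO F=RWGW D=YRYG B=YOYB
After move 5 (F): F=GRWW U=WBOG R=WROR D=BBYG L=GYOR
After move 6 (R): R=OWRR U=WROW F=GBWG D=BYYY B=GOBB
After move 7 (U): U=OWWR F=OWWG R=GORR B=GYBB L=GBOR
Query: U face = OWWR

Answer: O W W R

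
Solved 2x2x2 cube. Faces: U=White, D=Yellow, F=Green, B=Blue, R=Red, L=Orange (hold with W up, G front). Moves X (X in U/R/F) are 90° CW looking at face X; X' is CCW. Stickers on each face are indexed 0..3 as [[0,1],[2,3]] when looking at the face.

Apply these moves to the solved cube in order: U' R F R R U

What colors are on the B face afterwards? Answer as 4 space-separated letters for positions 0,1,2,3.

Answer: B Y O B

Derivation:
After move 1 (U'): U=WWWW F=OOGG R=GGRR B=RRBB L=BBOO
After move 2 (R): R=RGRG U=WOWG F=OYGY D=YBYR B=WRWB
After move 3 (F): F=GOYY U=WOOB R=WGGG D=RRYR L=BYOB
After move 4 (R): R=GWGG U=WOOY F=GRYR D=RWYW B=BROB
After move 5 (R): R=GGGW U=WROR F=GWYW D=ROYB B=YROB
After move 6 (U): U=OWRR F=GGYW R=YRGW B=BYOB L=GWOB
Query: B face = BYOB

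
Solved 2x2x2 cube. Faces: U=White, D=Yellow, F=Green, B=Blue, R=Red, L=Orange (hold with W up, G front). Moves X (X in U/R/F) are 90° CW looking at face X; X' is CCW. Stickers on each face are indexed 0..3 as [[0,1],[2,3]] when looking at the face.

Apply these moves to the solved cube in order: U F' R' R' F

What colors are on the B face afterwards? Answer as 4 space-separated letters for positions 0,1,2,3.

After move 1 (U): U=WWWW F=RRGG R=BBRR B=OOBB L=GGOO
After move 2 (F'): F=RGRG U=WWBR R=YBYR D=GOYY L=GWOW
After move 3 (R'): R=BRYY U=WBBO F=RWRR D=GGYG B=YOOB
After move 4 (R'): R=RYBY U=WOBY F=RBRO D=GWYR B=GOGB
After move 5 (F): F=RROB U=WOWW R=BYYY D=BRYR L=GGOW
Query: B face = GOGB

Answer: G O G B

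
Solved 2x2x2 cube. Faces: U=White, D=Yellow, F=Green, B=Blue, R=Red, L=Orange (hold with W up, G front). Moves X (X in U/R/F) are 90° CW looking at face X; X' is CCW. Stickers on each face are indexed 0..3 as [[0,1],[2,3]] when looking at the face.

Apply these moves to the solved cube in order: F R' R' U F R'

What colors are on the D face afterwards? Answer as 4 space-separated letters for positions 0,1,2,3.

Answer: R R Y W

Derivation:
After move 1 (F): F=GGGG U=WWOO R=WRWR D=RRYY L=OYOY
After move 2 (R'): R=RRWW U=WBOB F=GWGO D=RGYG B=YBRB
After move 3 (R'): R=RWRW U=WROY F=GBGB D=RWYO B=GBGB
After move 4 (U): U=OWYR F=RWGB R=GBRW B=OYGB L=GBOY
After move 5 (F): F=GRBW U=OWYB R=YBRW D=RGYO L=GROW
After move 6 (R'): R=BWYR U=OGYO F=GWBB D=RRYW B=OYGB
Query: D face = RRYW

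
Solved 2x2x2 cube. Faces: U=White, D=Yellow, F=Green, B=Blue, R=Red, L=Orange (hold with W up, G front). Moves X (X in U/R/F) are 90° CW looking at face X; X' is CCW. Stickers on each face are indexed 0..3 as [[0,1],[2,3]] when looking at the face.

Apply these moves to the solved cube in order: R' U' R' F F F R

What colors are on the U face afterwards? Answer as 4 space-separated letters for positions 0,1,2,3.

After move 1 (R'): R=RRRR U=WBWB F=GWGW D=YGYG B=YBYB
After move 2 (U'): U=BBWW F=OOGW R=GWRR B=RRYB L=YBOO
After move 3 (R'): R=WRGR U=BYWR F=OBGW D=YOYW B=GRGB
After move 4 (F): F=GOWB U=BYOB R=WRRR D=GWYW L=YYOO
After move 5 (F): F=WGBO U=BYOY R=ORBR D=RWYW L=YGOW
After move 6 (F): F=BWOG U=BYWG R=ORYR D=BOYW L=YROW
After move 7 (R): R=YORR U=BWWG F=BOOW D=BGYG B=GRYB
Query: U face = BWWG

Answer: B W W G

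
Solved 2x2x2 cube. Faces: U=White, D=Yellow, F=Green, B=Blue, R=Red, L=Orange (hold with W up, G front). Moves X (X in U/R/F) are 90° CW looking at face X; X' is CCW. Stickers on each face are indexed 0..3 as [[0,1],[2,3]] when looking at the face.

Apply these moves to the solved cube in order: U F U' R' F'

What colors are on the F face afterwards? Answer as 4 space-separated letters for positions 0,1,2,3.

Answer: G O G G

Derivation:
After move 1 (U): U=WWWW F=RRGG R=BBRR B=OOBB L=GGOO
After move 2 (F): F=GRGR U=WWOG R=WBWR D=RBYY L=GYOY
After move 3 (U'): U=WGWO F=GYGR R=GRWR B=WBBB L=OOOY
After move 4 (R'): R=RRGW U=WBWW F=GGGO D=RYYR B=YBBB
After move 5 (F'): F=GOGG U=WBRG R=YRRW D=OYYR L=OWOW
Query: F face = GOGG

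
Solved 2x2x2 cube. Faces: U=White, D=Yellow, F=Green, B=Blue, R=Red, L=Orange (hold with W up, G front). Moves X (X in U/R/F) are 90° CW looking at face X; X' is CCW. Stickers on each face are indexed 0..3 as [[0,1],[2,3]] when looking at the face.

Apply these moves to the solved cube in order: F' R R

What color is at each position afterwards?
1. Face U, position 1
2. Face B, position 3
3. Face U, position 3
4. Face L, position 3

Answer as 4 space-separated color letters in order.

Answer: O B Y W

Derivation:
After move 1 (F'): F=GGGG U=WWRR R=YRYR D=OOYY L=OWOW
After move 2 (R): R=YYRR U=WGRG F=GOGY D=OBYB B=RBWB
After move 3 (R): R=RYRY U=WORY F=GBGB D=OWYR B=GBGB
Query 1: U[1] = O
Query 2: B[3] = B
Query 3: U[3] = Y
Query 4: L[3] = W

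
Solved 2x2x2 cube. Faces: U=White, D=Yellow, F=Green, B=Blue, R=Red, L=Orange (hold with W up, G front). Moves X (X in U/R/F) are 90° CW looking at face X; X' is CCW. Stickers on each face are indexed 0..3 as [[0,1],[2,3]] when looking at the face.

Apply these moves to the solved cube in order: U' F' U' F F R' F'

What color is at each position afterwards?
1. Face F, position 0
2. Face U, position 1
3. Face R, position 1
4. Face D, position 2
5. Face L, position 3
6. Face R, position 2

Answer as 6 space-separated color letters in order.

Answer: R B R Y O G

Derivation:
After move 1 (U'): U=WWWW F=OOGG R=GGRR B=RRBB L=BBOO
After move 2 (F'): F=OGOG U=WWGR R=YGYR D=BOYY L=BWOW
After move 3 (U'): U=WRWG F=BWOG R=OGYR B=YGBB L=RROW
After move 4 (F): F=OBGW U=WRWR R=WGGR D=YOYY L=RBOO
After move 5 (F): F=GOWB U=WROB R=WGRR D=GWYY L=RYOO
After move 6 (R'): R=GRWR U=WBOY F=GRWB D=GOYB B=YGWB
After move 7 (F'): F=RBGW U=WBGW R=ORGR D=YOYB L=RYOO
Query 1: F[0] = R
Query 2: U[1] = B
Query 3: R[1] = R
Query 4: D[2] = Y
Query 5: L[3] = O
Query 6: R[2] = G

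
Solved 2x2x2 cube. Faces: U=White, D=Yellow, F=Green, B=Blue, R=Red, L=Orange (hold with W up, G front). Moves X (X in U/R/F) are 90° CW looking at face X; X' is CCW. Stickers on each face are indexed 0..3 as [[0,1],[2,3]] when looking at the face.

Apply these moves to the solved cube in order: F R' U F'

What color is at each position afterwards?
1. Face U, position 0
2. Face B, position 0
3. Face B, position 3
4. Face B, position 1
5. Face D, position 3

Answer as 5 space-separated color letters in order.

After move 1 (F): F=GGGG U=WWOO R=WRWR D=RRYY L=OYOY
After move 2 (R'): R=RRWW U=WBOB F=GWGO D=RGYG B=YBRB
After move 3 (U): U=OWBB F=RRGO R=YBWW B=OYRB L=GWOY
After move 4 (F'): F=RORG U=OWYW R=GBRW D=WYYG L=GBOB
Query 1: U[0] = O
Query 2: B[0] = O
Query 3: B[3] = B
Query 4: B[1] = Y
Query 5: D[3] = G

Answer: O O B Y G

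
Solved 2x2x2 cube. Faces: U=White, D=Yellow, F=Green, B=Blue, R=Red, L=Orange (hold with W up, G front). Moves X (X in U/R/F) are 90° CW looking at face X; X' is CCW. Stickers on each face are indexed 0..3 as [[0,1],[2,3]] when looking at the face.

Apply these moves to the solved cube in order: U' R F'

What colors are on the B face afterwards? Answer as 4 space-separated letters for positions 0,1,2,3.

Answer: W R W B

Derivation:
After move 1 (U'): U=WWWW F=OOGG R=GGRR B=RRBB L=BBOO
After move 2 (R): R=RGRG U=WOWG F=OYGY D=YBYR B=WRWB
After move 3 (F'): F=YYOG U=WORR R=BGYG D=BOYR L=BGOW
Query: B face = WRWB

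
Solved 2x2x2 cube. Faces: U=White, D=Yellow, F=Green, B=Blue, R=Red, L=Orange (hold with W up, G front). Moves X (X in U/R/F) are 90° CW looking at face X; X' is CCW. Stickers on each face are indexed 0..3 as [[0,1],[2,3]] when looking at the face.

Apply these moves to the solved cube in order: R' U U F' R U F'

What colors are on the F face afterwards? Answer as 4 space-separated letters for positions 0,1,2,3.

Answer: G G Y Y

Derivation:
After move 1 (R'): R=RRRR U=WBWB F=GWGW D=YGYG B=YBYB
After move 2 (U): U=WWBB F=RRGW R=YBRR B=OOYB L=GWOO
After move 3 (U): U=BWBW F=YBGW R=OORR B=GWYB L=RROO
After move 4 (F'): F=BWYG U=BWOR R=GOYR D=ROYG L=RWOB
After move 5 (R): R=YGRO U=BWOG F=BOYG D=RYYG B=RWWB
After move 6 (U): U=OBGW F=YGYG R=RWRO B=RWWB L=BOOB
After move 7 (F'): F=GGYY U=OBRR R=YWRO D=OBYG L=BWOG
Query: F face = GGYY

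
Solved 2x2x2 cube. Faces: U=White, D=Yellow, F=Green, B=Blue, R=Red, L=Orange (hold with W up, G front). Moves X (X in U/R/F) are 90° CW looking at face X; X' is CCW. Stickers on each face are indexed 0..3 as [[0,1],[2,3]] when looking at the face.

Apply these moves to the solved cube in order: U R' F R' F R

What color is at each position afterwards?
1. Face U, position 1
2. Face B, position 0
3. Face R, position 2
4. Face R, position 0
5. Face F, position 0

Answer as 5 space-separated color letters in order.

Answer: G Y O Y W

Derivation:
After move 1 (U): U=WWWW F=RRGG R=BBRR B=OOBB L=GGOO
After move 2 (R'): R=BRBR U=WBWO F=RWGW D=YRYG B=YOYB
After move 3 (F): F=GRWW U=WBOG R=WROR D=BBYG L=GYOR
After move 4 (R'): R=RRWO U=WYOY F=GBWG D=BRYW B=GOBB
After move 5 (F): F=WGGB U=WYRY R=ORYO D=WRYW L=GBOR
After move 6 (R): R=YOOR U=WGRB F=WRGW D=WBYG B=YOYB
Query 1: U[1] = G
Query 2: B[0] = Y
Query 3: R[2] = O
Query 4: R[0] = Y
Query 5: F[0] = W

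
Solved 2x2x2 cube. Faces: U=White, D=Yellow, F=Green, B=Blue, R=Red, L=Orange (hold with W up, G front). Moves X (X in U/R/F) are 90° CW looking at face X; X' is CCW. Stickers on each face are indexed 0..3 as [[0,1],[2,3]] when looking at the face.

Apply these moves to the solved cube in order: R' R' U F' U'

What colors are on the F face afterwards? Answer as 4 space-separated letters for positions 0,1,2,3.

After move 1 (R'): R=RRRR U=WBWB F=GWGW D=YGYG B=YBYB
After move 2 (R'): R=RRRR U=WYWY F=GBGB D=YWYW B=GBGB
After move 3 (U): U=WWYY F=RRGB R=GBRR B=OOGB L=GBOO
After move 4 (F'): F=RBRG U=WWGR R=WBYR D=BOYW L=GYOY
After move 5 (U'): U=WRWG F=GYRG R=RBYR B=WBGB L=OOOY
Query: F face = GYRG

Answer: G Y R G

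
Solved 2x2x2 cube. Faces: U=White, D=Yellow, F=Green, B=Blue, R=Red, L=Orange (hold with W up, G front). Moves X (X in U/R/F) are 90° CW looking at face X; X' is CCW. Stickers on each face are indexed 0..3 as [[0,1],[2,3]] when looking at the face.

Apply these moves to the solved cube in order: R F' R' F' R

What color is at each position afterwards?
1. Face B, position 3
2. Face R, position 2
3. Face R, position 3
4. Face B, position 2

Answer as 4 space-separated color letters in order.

Answer: B Y R W

Derivation:
After move 1 (R): R=RRRR U=WGWG F=GYGY D=YBYB B=WBWB
After move 2 (F'): F=YYGG U=WGRR R=BRYR D=OOYB L=OGOW
After move 3 (R'): R=RRBY U=WWRW F=YGGR D=OYYG B=BBOB
After move 4 (F'): F=GRYG U=WWRB R=YROY D=GWYG L=OWOR
After move 5 (R): R=OYYR U=WRRG F=GWYG D=GOYB B=BBWB
Query 1: B[3] = B
Query 2: R[2] = Y
Query 3: R[3] = R
Query 4: B[2] = W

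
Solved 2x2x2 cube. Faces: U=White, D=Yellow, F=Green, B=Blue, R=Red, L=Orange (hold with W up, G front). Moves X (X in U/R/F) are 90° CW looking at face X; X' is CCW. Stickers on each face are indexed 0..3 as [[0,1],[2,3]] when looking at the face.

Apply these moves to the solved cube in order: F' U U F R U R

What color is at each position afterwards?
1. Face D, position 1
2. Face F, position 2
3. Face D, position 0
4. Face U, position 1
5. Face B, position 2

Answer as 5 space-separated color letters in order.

Answer: R G Y W R

Derivation:
After move 1 (F'): F=GGGG U=WWRR R=YRYR D=OOYY L=OWOW
After move 2 (U): U=RWRW F=YRGG R=BBYR B=OWBB L=GGOW
After move 3 (U): U=RRWW F=BBGG R=OWYR B=GGBB L=YROW
After move 4 (F): F=GBGB U=RRWR R=WWWR D=YOYY L=YOOO
After move 5 (R): R=WWRW U=RBWB F=GOGY D=YBYG B=RGRB
After move 6 (U): U=WRBB F=WWGY R=RGRW B=YORB L=GOOO
After move 7 (R): R=RRWG U=WWBY F=WBGG D=YRYY B=BORB
Query 1: D[1] = R
Query 2: F[2] = G
Query 3: D[0] = Y
Query 4: U[1] = W
Query 5: B[2] = R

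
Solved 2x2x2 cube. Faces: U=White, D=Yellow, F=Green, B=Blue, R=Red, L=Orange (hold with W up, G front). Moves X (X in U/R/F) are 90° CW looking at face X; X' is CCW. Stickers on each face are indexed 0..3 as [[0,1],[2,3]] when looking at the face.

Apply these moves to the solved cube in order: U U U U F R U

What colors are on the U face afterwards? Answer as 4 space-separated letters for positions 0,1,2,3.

Answer: O W G G

Derivation:
After move 1 (U): U=WWWW F=RRGG R=BBRR B=OOBB L=GGOO
After move 2 (U): U=WWWW F=BBGG R=OORR B=GGBB L=RROO
After move 3 (U): U=WWWW F=OOGG R=GGRR B=RRBB L=BBOO
After move 4 (U): U=WWWW F=GGGG R=RRRR B=BBBB L=OOOO
After move 5 (F): F=GGGG U=WWOO R=WRWR D=RRYY L=OYOY
After move 6 (R): R=WWRR U=WGOG F=GRGY D=RBYB B=OBWB
After move 7 (U): U=OWGG F=WWGY R=OBRR B=OYWB L=GROY
Query: U face = OWGG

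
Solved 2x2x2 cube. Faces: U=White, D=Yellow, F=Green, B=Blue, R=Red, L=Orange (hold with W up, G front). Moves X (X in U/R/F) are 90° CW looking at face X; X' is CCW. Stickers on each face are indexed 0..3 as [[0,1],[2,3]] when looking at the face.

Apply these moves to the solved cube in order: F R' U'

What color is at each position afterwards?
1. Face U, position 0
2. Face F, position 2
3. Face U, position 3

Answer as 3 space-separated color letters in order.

Answer: B G O

Derivation:
After move 1 (F): F=GGGG U=WWOO R=WRWR D=RRYY L=OYOY
After move 2 (R'): R=RRWW U=WBOB F=GWGO D=RGYG B=YBRB
After move 3 (U'): U=BBWO F=OYGO R=GWWW B=RRRB L=YBOY
Query 1: U[0] = B
Query 2: F[2] = G
Query 3: U[3] = O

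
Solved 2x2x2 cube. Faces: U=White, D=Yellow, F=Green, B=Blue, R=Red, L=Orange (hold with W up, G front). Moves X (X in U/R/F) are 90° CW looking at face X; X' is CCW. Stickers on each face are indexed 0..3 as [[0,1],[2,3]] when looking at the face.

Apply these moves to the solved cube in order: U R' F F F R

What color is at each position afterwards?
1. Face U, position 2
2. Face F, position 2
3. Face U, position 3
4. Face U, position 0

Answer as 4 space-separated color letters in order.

After move 1 (U): U=WWWW F=RRGG R=BBRR B=OOBB L=GGOO
After move 2 (R'): R=BRBR U=WBWO F=RWGW D=YRYG B=YOYB
After move 3 (F): F=GRWW U=WBOG R=WROR D=BBYG L=GYOR
After move 4 (F): F=WGWR U=WBRY R=ORGR D=OWYG L=GBOB
After move 5 (F): F=WWRG U=WBBB R=RRYR D=GOYG L=GOOW
After move 6 (R): R=YRRR U=WWBG F=WORG D=GYYY B=BOBB
Query 1: U[2] = B
Query 2: F[2] = R
Query 3: U[3] = G
Query 4: U[0] = W

Answer: B R G W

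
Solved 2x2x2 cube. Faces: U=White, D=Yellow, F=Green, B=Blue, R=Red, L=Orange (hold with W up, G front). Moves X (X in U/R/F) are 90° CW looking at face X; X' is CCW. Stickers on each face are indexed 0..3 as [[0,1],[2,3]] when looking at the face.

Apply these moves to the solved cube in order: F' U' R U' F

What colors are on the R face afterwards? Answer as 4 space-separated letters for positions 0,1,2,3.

After move 1 (F'): F=GGGG U=WWRR R=YRYR D=OOYY L=OWOW
After move 2 (U'): U=WRWR F=OWGG R=GGYR B=YRBB L=BBOW
After move 3 (R): R=YGRG U=WWWG F=OOGY D=OBYY B=RRRB
After move 4 (U'): U=WGWW F=BBGY R=OORG B=YGRB L=RROW
After move 5 (F): F=GBYB U=WGWR R=WOWG D=ROYY L=ROOB
Query: R face = WOWG

Answer: W O W G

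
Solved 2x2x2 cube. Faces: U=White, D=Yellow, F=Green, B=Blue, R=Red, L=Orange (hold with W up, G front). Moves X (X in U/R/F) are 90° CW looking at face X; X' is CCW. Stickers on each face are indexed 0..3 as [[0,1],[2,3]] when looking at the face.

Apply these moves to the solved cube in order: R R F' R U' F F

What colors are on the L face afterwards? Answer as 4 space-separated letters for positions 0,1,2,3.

After move 1 (R): R=RRRR U=WGWG F=GYGY D=YBYB B=WBWB
After move 2 (R): R=RRRR U=WYWY F=GBGB D=YWYW B=GBGB
After move 3 (F'): F=BBGG U=WYRR R=WRYR D=OOYW L=OYOW
After move 4 (R): R=YWRR U=WBRG F=BOGW D=OGYG B=RBYB
After move 5 (U'): U=BGWR F=OYGW R=BORR B=YWYB L=RBOW
After move 6 (F): F=GOWY U=BGWB R=WORR D=RBYG L=ROOG
After move 7 (F): F=WGYO U=BGGO R=WOBR D=RWYG L=RROB
Query: L face = RROB

Answer: R R O B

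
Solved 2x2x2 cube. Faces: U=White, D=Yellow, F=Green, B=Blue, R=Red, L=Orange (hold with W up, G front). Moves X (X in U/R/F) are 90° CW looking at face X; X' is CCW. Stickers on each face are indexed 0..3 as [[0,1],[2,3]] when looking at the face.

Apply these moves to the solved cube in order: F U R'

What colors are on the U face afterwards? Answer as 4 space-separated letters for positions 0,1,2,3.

After move 1 (F): F=GGGG U=WWOO R=WRWR D=RRYY L=OYOY
After move 2 (U): U=OWOW F=WRGG R=BBWR B=OYBB L=GGOY
After move 3 (R'): R=BRBW U=OBOO F=WWGW D=RRYG B=YYRB
Query: U face = OBOO

Answer: O B O O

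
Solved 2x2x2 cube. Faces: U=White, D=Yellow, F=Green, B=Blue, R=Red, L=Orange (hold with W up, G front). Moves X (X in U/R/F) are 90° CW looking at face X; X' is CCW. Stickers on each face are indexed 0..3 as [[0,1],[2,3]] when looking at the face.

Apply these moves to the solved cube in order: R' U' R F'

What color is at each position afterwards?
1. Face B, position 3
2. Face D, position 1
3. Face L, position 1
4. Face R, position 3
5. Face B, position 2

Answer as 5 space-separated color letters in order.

Answer: B O W W B

Derivation:
After move 1 (R'): R=RRRR U=WBWB F=GWGW D=YGYG B=YBYB
After move 2 (U'): U=BBWW F=OOGW R=GWRR B=RRYB L=YBOO
After move 3 (R): R=RGRW U=BOWW F=OGGG D=YYYR B=WRBB
After move 4 (F'): F=GGOG U=BORR R=YGYW D=BOYR L=YWOW
Query 1: B[3] = B
Query 2: D[1] = O
Query 3: L[1] = W
Query 4: R[3] = W
Query 5: B[2] = B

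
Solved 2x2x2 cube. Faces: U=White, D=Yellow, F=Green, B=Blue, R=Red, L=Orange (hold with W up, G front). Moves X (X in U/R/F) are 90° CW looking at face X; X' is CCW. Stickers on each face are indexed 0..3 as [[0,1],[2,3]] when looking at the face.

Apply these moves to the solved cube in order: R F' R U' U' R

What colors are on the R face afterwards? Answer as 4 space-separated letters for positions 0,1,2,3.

Answer: R O R G

Derivation:
After move 1 (R): R=RRRR U=WGWG F=GYGY D=YBYB B=WBWB
After move 2 (F'): F=YYGG U=WGRR R=BRYR D=OOYB L=OGOW
After move 3 (R): R=YBRR U=WYRG F=YOGB D=OWYW B=RBGB
After move 4 (U'): U=YGWR F=OGGB R=YORR B=YBGB L=RBOW
After move 5 (U'): U=GRYW F=RBGB R=OGRR B=YOGB L=YBOW
After move 6 (R): R=RORG U=GBYB F=RWGW D=OGYY B=WORB
Query: R face = RORG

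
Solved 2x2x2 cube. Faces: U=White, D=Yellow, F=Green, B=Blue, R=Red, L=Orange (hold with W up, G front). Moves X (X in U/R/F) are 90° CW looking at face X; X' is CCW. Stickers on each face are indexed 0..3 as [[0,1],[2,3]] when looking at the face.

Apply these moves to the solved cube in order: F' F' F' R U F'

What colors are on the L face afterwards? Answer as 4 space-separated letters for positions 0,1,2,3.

Answer: G G O G

Derivation:
After move 1 (F'): F=GGGG U=WWRR R=YRYR D=OOYY L=OWOW
After move 2 (F'): F=GGGG U=WWYY R=OROR D=WWYY L=OROR
After move 3 (F'): F=GGGG U=WWOO R=WRWR D=RRYY L=OYOY
After move 4 (R): R=WWRR U=WGOG F=GRGY D=RBYB B=OBWB
After move 5 (U): U=OWGG F=WWGY R=OBRR B=OYWB L=GROY
After move 6 (F'): F=WYWG U=OWOR R=BBRR D=RYYB L=GGOG
Query: L face = GGOG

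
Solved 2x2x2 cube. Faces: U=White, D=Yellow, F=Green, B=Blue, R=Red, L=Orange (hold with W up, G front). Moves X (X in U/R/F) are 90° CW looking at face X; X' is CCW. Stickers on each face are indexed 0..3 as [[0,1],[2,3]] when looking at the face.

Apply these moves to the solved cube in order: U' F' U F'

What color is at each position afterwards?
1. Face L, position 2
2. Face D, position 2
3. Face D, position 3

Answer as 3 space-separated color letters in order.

After move 1 (U'): U=WWWW F=OOGG R=GGRR B=RRBB L=BBOO
After move 2 (F'): F=OGOG U=WWGR R=YGYR D=BOYY L=BWOW
After move 3 (U): U=GWRW F=YGOG R=RRYR B=BWBB L=OGOW
After move 4 (F'): F=GGYO U=GWRY R=ORBR D=GWYY L=OWOR
Query 1: L[2] = O
Query 2: D[2] = Y
Query 3: D[3] = Y

Answer: O Y Y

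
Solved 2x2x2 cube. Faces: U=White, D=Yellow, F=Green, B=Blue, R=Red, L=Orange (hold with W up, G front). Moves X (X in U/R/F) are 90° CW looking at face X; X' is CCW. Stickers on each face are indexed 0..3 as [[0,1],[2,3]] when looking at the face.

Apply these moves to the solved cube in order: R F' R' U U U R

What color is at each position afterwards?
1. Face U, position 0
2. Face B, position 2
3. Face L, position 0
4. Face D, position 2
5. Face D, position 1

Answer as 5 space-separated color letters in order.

After move 1 (R): R=RRRR U=WGWG F=GYGY D=YBYB B=WBWB
After move 2 (F'): F=YYGG U=WGRR R=BRYR D=OOYB L=OGOW
After move 3 (R'): R=RRBY U=WWRW F=YGGR D=OYYG B=BBOB
After move 4 (U): U=RWWW F=RRGR R=BBBY B=OGOB L=YGOW
After move 5 (U): U=WRWW F=BBGR R=OGBY B=YGOB L=RROW
After move 6 (U): U=WWWR F=OGGR R=YGBY B=RROB L=BBOW
After move 7 (R): R=BYYG U=WGWR F=OYGG D=OOYR B=RRWB
Query 1: U[0] = W
Query 2: B[2] = W
Query 3: L[0] = B
Query 4: D[2] = Y
Query 5: D[1] = O

Answer: W W B Y O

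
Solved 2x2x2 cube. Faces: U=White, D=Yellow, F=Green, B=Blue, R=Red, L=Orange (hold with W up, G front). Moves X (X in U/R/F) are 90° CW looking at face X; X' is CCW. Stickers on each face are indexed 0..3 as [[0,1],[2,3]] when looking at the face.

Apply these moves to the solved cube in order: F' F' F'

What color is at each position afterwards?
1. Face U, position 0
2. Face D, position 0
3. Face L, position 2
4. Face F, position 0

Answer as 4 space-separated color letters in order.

Answer: W R O G

Derivation:
After move 1 (F'): F=GGGG U=WWRR R=YRYR D=OOYY L=OWOW
After move 2 (F'): F=GGGG U=WWYY R=OROR D=WWYY L=OROR
After move 3 (F'): F=GGGG U=WWOO R=WRWR D=RRYY L=OYOY
Query 1: U[0] = W
Query 2: D[0] = R
Query 3: L[2] = O
Query 4: F[0] = G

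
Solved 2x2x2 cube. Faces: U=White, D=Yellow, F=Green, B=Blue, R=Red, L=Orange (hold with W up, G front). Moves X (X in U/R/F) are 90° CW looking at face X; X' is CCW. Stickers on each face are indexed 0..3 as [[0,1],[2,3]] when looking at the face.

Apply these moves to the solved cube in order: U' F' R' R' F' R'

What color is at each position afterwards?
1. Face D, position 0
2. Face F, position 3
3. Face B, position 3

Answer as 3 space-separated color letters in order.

After move 1 (U'): U=WWWW F=OOGG R=GGRR B=RRBB L=BBOO
After move 2 (F'): F=OGOG U=WWGR R=YGYR D=BOYY L=BWOW
After move 3 (R'): R=GRYY U=WBGR F=OWOR D=BGYG B=YROB
After move 4 (R'): R=RYGY U=WOGY F=OBOR D=BWYR B=GRGB
After move 5 (F'): F=BROO U=WORG R=WYBY D=WWYR L=BYOG
After move 6 (R'): R=YYWB U=WGRG F=BOOG D=WRYO B=RRWB
Query 1: D[0] = W
Query 2: F[3] = G
Query 3: B[3] = B

Answer: W G B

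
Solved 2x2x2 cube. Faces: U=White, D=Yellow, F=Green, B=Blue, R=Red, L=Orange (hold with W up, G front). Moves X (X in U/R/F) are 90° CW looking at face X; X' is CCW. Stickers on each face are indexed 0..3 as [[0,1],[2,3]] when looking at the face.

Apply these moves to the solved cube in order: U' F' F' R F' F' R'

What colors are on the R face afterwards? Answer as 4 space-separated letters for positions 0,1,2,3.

After move 1 (U'): U=WWWW F=OOGG R=GGRR B=RRBB L=BBOO
After move 2 (F'): F=OGOG U=WWGR R=YGYR D=BOYY L=BWOW
After move 3 (F'): F=GGOO U=WWYY R=OGBR D=WWYY L=BROG
After move 4 (R): R=BORG U=WGYO F=GWOY D=WBYR B=YRWB
After move 5 (F'): F=WYGO U=WGBR R=BOWG D=RGYR L=BOOY
After move 6 (F'): F=YOWG U=WGBW R=GORG D=OYYR L=BROB
After move 7 (R'): R=OGGR U=WWBY F=YGWW D=OOYG B=RRYB
Query: R face = OGGR

Answer: O G G R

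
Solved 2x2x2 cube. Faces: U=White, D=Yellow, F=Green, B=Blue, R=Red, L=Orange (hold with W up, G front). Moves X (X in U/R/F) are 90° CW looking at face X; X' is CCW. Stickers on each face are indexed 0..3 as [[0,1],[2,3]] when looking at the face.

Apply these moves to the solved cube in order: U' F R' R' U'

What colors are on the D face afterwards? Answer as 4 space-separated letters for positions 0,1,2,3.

Answer: R W Y B

Derivation:
After move 1 (U'): U=WWWW F=OOGG R=GGRR B=RRBB L=BBOO
After move 2 (F): F=GOGO U=WWOB R=WGWR D=RGYY L=BYOY
After move 3 (R'): R=GRWW U=WBOR F=GWGB D=ROYO B=YRGB
After move 4 (R'): R=RWGW U=WGOY F=GBGR D=RWYB B=OROB
After move 5 (U'): U=GYWO F=BYGR R=GBGW B=RWOB L=OROY
Query: D face = RWYB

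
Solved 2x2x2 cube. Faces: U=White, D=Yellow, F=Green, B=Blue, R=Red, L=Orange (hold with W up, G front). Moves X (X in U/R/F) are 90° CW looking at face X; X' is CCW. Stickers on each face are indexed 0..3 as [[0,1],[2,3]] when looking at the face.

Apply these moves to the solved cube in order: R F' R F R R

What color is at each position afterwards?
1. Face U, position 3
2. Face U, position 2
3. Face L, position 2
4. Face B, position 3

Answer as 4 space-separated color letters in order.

Answer: W W O B

Derivation:
After move 1 (R): R=RRRR U=WGWG F=GYGY D=YBYB B=WBWB
After move 2 (F'): F=YYGG U=WGRR R=BRYR D=OOYB L=OGOW
After move 3 (R): R=YBRR U=WYRG F=YOGB D=OWYW B=RBGB
After move 4 (F): F=GYBO U=WYWG R=RBGR D=RYYW L=OOOW
After move 5 (R): R=GRRB U=WYWO F=GYBW D=RGYR B=GBYB
After move 6 (R): R=RGBR U=WYWW F=GGBR D=RYYG B=OBYB
Query 1: U[3] = W
Query 2: U[2] = W
Query 3: L[2] = O
Query 4: B[3] = B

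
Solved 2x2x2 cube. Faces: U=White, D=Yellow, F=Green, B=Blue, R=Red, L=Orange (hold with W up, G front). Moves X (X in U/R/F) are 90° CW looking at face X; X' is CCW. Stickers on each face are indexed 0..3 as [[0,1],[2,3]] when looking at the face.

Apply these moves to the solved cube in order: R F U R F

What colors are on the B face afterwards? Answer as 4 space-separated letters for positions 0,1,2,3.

After move 1 (R): R=RRRR U=WGWG F=GYGY D=YBYB B=WBWB
After move 2 (F): F=GGYY U=WGOO R=WRGR D=RRYB L=OYOB
After move 3 (U): U=OWOG F=WRYY R=WBGR B=OYWB L=GGOB
After move 4 (R): R=GWRB U=OROY F=WRYB D=RWYO B=GYWB
After move 5 (F): F=YWBR U=ORBG R=OWYB D=RGYO L=GROW
Query: B face = GYWB

Answer: G Y W B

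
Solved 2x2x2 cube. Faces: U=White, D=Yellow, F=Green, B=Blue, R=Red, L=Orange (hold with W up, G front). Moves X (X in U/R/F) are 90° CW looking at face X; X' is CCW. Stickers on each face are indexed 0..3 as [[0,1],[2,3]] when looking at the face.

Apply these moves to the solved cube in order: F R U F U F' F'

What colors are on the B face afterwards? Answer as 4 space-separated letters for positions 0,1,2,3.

Answer: G R W B

Derivation:
After move 1 (F): F=GGGG U=WWOO R=WRWR D=RRYY L=OYOY
After move 2 (R): R=WWRR U=WGOG F=GRGY D=RBYB B=OBWB
After move 3 (U): U=OWGG F=WWGY R=OBRR B=OYWB L=GROY
After move 4 (F): F=GWYW U=OWYR R=GBGR D=ROYB L=GROB
After move 5 (U): U=YORW F=GBYW R=OYGR B=GRWB L=GWOB
After move 6 (F'): F=BWGY U=YOOG R=OYRR D=WBYB L=GWOR
After move 7 (F'): F=WYBG U=YOOR R=BYWR D=WRYB L=GGOO
Query: B face = GRWB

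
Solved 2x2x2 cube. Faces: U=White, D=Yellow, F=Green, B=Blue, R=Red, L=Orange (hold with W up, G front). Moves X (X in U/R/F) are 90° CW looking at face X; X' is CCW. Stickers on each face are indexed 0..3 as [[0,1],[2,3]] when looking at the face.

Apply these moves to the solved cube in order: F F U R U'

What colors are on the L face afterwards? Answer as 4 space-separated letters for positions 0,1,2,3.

Answer: W R O R

Derivation:
After move 1 (F): F=GGGG U=WWOO R=WRWR D=RRYY L=OYOY
After move 2 (F): F=GGGG U=WWYY R=OROR D=WWYY L=OROR
After move 3 (U): U=YWYW F=ORGG R=BBOR B=ORBB L=GGOR
After move 4 (R): R=OBRB U=YRYG F=OWGY D=WBYO B=WRWB
After move 5 (U'): U=RGYY F=GGGY R=OWRB B=OBWB L=WROR
Query: L face = WROR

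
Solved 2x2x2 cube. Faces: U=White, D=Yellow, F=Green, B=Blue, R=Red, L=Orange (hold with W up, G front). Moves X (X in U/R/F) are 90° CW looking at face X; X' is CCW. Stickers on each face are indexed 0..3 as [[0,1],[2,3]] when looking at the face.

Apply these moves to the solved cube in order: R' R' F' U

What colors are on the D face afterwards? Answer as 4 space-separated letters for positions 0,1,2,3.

After move 1 (R'): R=RRRR U=WBWB F=GWGW D=YGYG B=YBYB
After move 2 (R'): R=RRRR U=WYWY F=GBGB D=YWYW B=GBGB
After move 3 (F'): F=BBGG U=WYRR R=WRYR D=OOYW L=OYOW
After move 4 (U): U=RWRY F=WRGG R=GBYR B=OYGB L=BBOW
Query: D face = OOYW

Answer: O O Y W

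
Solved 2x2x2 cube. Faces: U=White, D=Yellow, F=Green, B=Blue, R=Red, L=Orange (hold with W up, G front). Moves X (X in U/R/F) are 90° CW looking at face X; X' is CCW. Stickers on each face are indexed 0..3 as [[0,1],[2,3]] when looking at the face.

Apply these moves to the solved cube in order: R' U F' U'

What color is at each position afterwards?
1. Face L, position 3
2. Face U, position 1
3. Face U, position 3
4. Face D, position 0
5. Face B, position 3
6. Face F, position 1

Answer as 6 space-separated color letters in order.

After move 1 (R'): R=RRRR U=WBWB F=GWGW D=YGYG B=YBYB
After move 2 (U): U=WWBB F=RRGW R=YBRR B=OOYB L=GWOO
After move 3 (F'): F=RWRG U=WWYR R=GBYR D=WOYG L=GBOB
After move 4 (U'): U=WRWY F=GBRG R=RWYR B=GBYB L=OOOB
Query 1: L[3] = B
Query 2: U[1] = R
Query 3: U[3] = Y
Query 4: D[0] = W
Query 5: B[3] = B
Query 6: F[1] = B

Answer: B R Y W B B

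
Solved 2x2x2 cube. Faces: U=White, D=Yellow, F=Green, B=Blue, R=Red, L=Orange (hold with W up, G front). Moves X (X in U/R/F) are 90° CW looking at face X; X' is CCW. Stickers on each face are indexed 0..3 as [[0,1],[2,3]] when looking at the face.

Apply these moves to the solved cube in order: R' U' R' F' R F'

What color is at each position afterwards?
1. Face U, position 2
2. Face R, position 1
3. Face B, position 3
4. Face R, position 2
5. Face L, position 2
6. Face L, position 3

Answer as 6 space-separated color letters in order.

After move 1 (R'): R=RRRR U=WBWB F=GWGW D=YGYG B=YBYB
After move 2 (U'): U=BBWW F=OOGW R=GWRR B=RRYB L=YBOO
After move 3 (R'): R=WRGR U=BYWR F=OBGW D=YOYW B=GRGB
After move 4 (F'): F=BWOG U=BYWG R=ORYR D=BOYW L=YROW
After move 5 (R): R=YORR U=BWWG F=BOOW D=BGYG B=GRYB
After move 6 (F'): F=OWBO U=BWYR R=GOBR D=RWYG L=YGOW
Query 1: U[2] = Y
Query 2: R[1] = O
Query 3: B[3] = B
Query 4: R[2] = B
Query 5: L[2] = O
Query 6: L[3] = W

Answer: Y O B B O W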